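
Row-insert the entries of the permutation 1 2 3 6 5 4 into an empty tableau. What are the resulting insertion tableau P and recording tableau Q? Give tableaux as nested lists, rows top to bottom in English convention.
Insert each entry of the permutation into P by Schensted row insertion, recording in Q the position of each new cell.

Insert 1: appended to row 1. P = [[1]].
Insert 2: appended to row 1. P = [[1, 2]].
Insert 3: appended to row 1. P = [[1, 2, 3]].
Insert 6: appended to row 1. P = [[1, 2, 3, 6]].
Insert 5: 5 bumps 6 from row 1; 6 starts row 2. P = [[1, 2, 3, 5], [6]].
Insert 4: 4 bumps 5 from row 1; 5 bumps 6 from row 2; 6 starts row 3. P = [[1, 2, 3, 4], [5], [6]].

So P = [[1, 2, 3, 4], [5], [6]], Q = [[1, 2, 3, 4], [5], [6]].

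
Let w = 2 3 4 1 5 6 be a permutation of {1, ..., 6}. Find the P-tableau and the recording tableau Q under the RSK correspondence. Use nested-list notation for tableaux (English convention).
P = [[1, 3, 4, 5, 6], [2]], Q = [[1, 2, 3, 5, 6], [4]]

Insert each entry of the permutation into P by Schensted row insertion, recording in Q the position of each new cell.

Insert 2: appended to row 1. P = [[2]], Q = [[1]].
Insert 3: appended to row 1. P = [[2, 3]], Q = [[1, 2]].
Insert 4: appended to row 1. P = [[2, 3, 4]], Q = [[1, 2, 3]].
Insert 1: 1 bumps 2 from row 1; 2 starts row 2. P = [[1, 3, 4], [2]], Q = [[1, 2, 3], [4]].
Insert 5: appended to row 1. P = [[1, 3, 4, 5], [2]], Q = [[1, 2, 3, 5], [4]].
Insert 6: appended to row 1. P = [[1, 3, 4, 5, 6], [2]], Q = [[1, 2, 3, 5, 6], [4]].

So P = [[1, 3, 4, 5, 6], [2]], Q = [[1, 2, 3, 5, 6], [4]].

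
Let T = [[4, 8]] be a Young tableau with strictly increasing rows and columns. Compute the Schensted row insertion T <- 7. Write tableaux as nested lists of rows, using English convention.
[[4, 7], [8]]

In row 1, 7 replaces 8 (the leftmost entry greater than 7); 8 is bumped to row 2. 8 starts a new row 2. The new tableau is [[4, 7], [8]].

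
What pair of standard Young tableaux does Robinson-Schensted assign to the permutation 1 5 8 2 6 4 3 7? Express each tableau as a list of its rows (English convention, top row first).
Insert each entry of the permutation into P by Schensted row insertion, recording in Q the position of each new cell.

Insert 1: appended to row 1. P = [[1]].
Insert 5: appended to row 1. P = [[1, 5]].
Insert 8: appended to row 1. P = [[1, 5, 8]].
Insert 2: 2 bumps 5 from row 1; 5 starts row 2. P = [[1, 2, 8], [5]].
Insert 6: 6 bumps 8 from row 1; 8 appends to row 2. P = [[1, 2, 6], [5, 8]].
Insert 4: 4 bumps 6 from row 1; 6 bumps 8 from row 2; 8 starts row 3. P = [[1, 2, 4], [5, 6], [8]].
Insert 3: 3 bumps 4 from row 1; 4 bumps 5 from row 2; 5 bumps 8 from row 3; 8 starts row 4. P = [[1, 2, 3], [4, 6], [5], [8]].
Insert 7: appended to row 1. P = [[1, 2, 3, 7], [4, 6], [5], [8]].

So P = [[1, 2, 3, 7], [4, 6], [5], [8]], Q = [[1, 2, 3, 8], [4, 5], [6], [7]].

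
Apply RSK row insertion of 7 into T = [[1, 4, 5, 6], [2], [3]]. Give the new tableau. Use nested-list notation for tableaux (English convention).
[[1, 4, 5, 6, 7], [2], [3]]

7 is larger than every entry of row 1, so it is appended to row 1. The new tableau is [[1, 4, 5, 6, 7], [2], [3]].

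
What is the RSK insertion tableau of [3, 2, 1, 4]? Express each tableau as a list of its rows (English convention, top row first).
Insert 3: appended to row 1. P = [[3]].
Insert 2: 2 bumps 3 from row 1; 3 starts row 2. P = [[2], [3]].
Insert 1: 1 bumps 2 from row 1; 2 bumps 3 from row 2; 3 starts row 3. P = [[1], [2], [3]].
Insert 4: appended to row 1. P = [[1, 4], [2], [3]].

So P = [[1, 4], [2], [3]].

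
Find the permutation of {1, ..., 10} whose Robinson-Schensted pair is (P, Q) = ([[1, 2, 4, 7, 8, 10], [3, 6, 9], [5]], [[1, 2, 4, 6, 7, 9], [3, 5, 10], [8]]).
1 5 3 6 4 7 9 2 10 8

Reverse the RSK construction: for i from n down to 1, find the cell of Q containing i, remove the entry at that cell from P, and reverse-bump it up through P; the value ejected from row 1 is w(i).

Step i=10: Q has 10 at row 2, column 3; remove 9 from row 2 of P and reverse-bump: 9 enters row 1 and ejects 8. So w(10) = 8. P is now [[1, 2, 4, 7, 9, 10], [3, 6], [5]].
Step i=9: Q has 9 at row 1, column 6; remove that cell from P, ejecting 10. So w(9) = 10. P is now [[1, 2, 4, 7, 9], [3, 6], [5]].
Step i=8: Q has 8 at row 3, column 1; remove 5 from row 3 of P and reverse-bump: 5 enters row 2 and ejects 3; 3 enters row 1 and ejects 2. So w(8) = 2. P is now [[1, 3, 4, 7, 9], [5, 6]].
Step i=7: Q has 7 at row 1, column 5; remove that cell from P, ejecting 9. So w(7) = 9. P is now [[1, 3, 4, 7], [5, 6]].
Step i=6: Q has 6 at row 1, column 4; remove that cell from P, ejecting 7. So w(6) = 7. P is now [[1, 3, 4], [5, 6]].
Step i=5: Q has 5 at row 2, column 2; remove 6 from row 2 of P and reverse-bump: 6 enters row 1 and ejects 4. So w(5) = 4. P is now [[1, 3, 6], [5]].
Step i=4: Q has 4 at row 1, column 3; remove that cell from P, ejecting 6. So w(4) = 6. P is now [[1, 3], [5]].
Step i=3: Q has 3 at row 2, column 1; remove 5 from row 2 of P and reverse-bump: 5 enters row 1 and ejects 3. So w(3) = 3. P is now [[1, 5]].
Step i=2: Q has 2 at row 1, column 2; remove that cell from P, ejecting 5. So w(2) = 5. P is now [[1]].
Step i=1: Q has 1 at row 1, column 1; remove that cell from P, ejecting 1. So w(1) = 1. P is now [].

So w = 1 5 3 6 4 7 9 2 10 8.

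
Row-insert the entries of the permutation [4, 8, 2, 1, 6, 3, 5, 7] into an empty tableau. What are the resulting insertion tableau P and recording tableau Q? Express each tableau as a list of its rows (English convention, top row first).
P = [[1, 3, 5, 7], [2, 6], [4, 8]], Q = [[1, 2, 7, 8], [3, 5], [4, 6]]

Insert each entry of the permutation into P by Schensted row insertion, recording in Q the position of each new cell.

Insert 4: appended to row 1. P = [[4]].
Insert 8: appended to row 1. P = [[4, 8]].
Insert 2: 2 bumps 4 from row 1; 4 starts row 2. P = [[2, 8], [4]].
Insert 1: 1 bumps 2 from row 1; 2 bumps 4 from row 2; 4 starts row 3. P = [[1, 8], [2], [4]].
Insert 6: 6 bumps 8 from row 1; 8 appends to row 2. P = [[1, 6], [2, 8], [4]].
Insert 3: 3 bumps 6 from row 1; 6 bumps 8 from row 2; 8 appends to row 3. P = [[1, 3], [2, 6], [4, 8]].
Insert 5: appended to row 1. P = [[1, 3, 5], [2, 6], [4, 8]].
Insert 7: appended to row 1. P = [[1, 3, 5, 7], [2, 6], [4, 8]].

So P = [[1, 3, 5, 7], [2, 6], [4, 8]], Q = [[1, 2, 7, 8], [3, 5], [4, 6]].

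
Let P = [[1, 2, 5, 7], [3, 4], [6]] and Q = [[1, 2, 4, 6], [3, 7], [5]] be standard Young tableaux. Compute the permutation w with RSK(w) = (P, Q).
Reverse RSK: for i = n, n-1, ..., 1, locate i in Q, remove the corresponding corner cell from P, and reverse-bump its entry up through P; the value ejected from row 1 is w(i).

So w = 3 6 4 5 1 7 2.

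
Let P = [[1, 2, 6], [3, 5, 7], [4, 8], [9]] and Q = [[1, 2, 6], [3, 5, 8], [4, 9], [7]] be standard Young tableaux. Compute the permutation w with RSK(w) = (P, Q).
Reverse RSK: for i = n, n-1, ..., 1, locate i in Q, remove the corresponding corner cell from P, and reverse-bump its entry up through P; the value ejected from row 1 is w(i).

So w = 4 9 5 1 3 8 2 7 6.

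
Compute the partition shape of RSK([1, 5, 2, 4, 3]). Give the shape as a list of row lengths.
[3, 1, 1]

Row-insert each entry into an empty tableau.

After inserting 1: P = [[1]].
After inserting 5: P = [[1, 5]].
After inserting 2: P = [[1, 2], [5]].
After inserting 4: P = [[1, 2, 4], [5]].
After inserting 3: P = [[1, 2, 3], [4], [5]].

The final insertion tableau P = [[1, 2, 3], [4], [5]] has shape [3, 1, 1].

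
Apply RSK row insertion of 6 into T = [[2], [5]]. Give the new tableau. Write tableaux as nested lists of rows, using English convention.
6 is larger than every entry of row 1, so it is appended to row 1. The new tableau is [[2, 6], [5]].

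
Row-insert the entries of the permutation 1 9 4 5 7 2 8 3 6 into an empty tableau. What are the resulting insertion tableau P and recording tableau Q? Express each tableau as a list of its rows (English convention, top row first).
Insert each entry of the permutation into P by Schensted row insertion, recording in Q the position of each new cell.

Insert 1: appended to row 1. P = [[1]], Q = [[1]].
Insert 9: appended to row 1. P = [[1, 9]], Q = [[1, 2]].
Insert 4: 4 bumps 9 from row 1; 9 starts row 2. P = [[1, 4], [9]], Q = [[1, 2], [3]].
Insert 5: appended to row 1. P = [[1, 4, 5], [9]], Q = [[1, 2, 4], [3]].
Insert 7: appended to row 1. P = [[1, 4, 5, 7], [9]], Q = [[1, 2, 4, 5], [3]].
Insert 2: 2 bumps 4 from row 1; 4 bumps 9 from row 2; 9 starts row 3. P = [[1, 2, 5, 7], [4], [9]], Q = [[1, 2, 4, 5], [3], [6]].
Insert 8: appended to row 1. P = [[1, 2, 5, 7, 8], [4], [9]], Q = [[1, 2, 4, 5, 7], [3], [6]].
Insert 3: 3 bumps 5 from row 1; 5 appends to row 2. P = [[1, 2, 3, 7, 8], [4, 5], [9]], Q = [[1, 2, 4, 5, 7], [3, 8], [6]].
Insert 6: 6 bumps 7 from row 1; 7 appends to row 2. P = [[1, 2, 3, 6, 8], [4, 5, 7], [9]], Q = [[1, 2, 4, 5, 7], [3, 8, 9], [6]].

So P = [[1, 2, 3, 6, 8], [4, 5, 7], [9]], Q = [[1, 2, 4, 5, 7], [3, 8, 9], [6]].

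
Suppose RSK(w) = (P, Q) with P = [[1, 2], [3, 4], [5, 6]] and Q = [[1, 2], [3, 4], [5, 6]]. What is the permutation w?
5 6 3 4 1 2

Reverse the RSK construction: for i from n down to 1, find the cell of Q containing i, remove the entry at that cell from P, and reverse-bump it up through P; the value ejected from row 1 is w(i).

Step i=6: Q has 6 at row 3, column 2; remove 6 from row 3 of P and reverse-bump: 6 enters row 2 and ejects 4; 4 enters row 1 and ejects 2. So w(6) = 2. P is now [[1, 4], [3, 6], [5]].
Step i=5: Q has 5 at row 3, column 1; remove 5 from row 3 of P and reverse-bump: 5 enters row 2 and ejects 3; 3 enters row 1 and ejects 1. So w(5) = 1. P is now [[3, 4], [5, 6]].
Step i=4: Q has 4 at row 2, column 2; remove 6 from row 2 of P and reverse-bump: 6 enters row 1 and ejects 4. So w(4) = 4. P is now [[3, 6], [5]].
Step i=3: Q has 3 at row 2, column 1; remove 5 from row 2 of P and reverse-bump: 5 enters row 1 and ejects 3. So w(3) = 3. P is now [[5, 6]].
Step i=2: Q has 2 at row 1, column 2; remove that cell from P, ejecting 6. So w(2) = 6. P is now [[5]].
Step i=1: Q has 1 at row 1, column 1; remove that cell from P, ejecting 5. So w(1) = 5. P is now [].

So w = 5 6 3 4 1 2.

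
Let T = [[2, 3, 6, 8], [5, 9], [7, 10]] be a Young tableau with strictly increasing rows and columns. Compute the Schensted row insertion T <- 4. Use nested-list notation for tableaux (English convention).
[[2, 3, 4, 8], [5, 6], [7, 9], [10]]

In row 1, 4 replaces 6 (the leftmost entry greater than 4); 6 is bumped to row 2. In row 2, 6 replaces 9 (the leftmost entry greater than 6); 9 is bumped to row 3. In row 3, 9 replaces 10 (the leftmost entry greater than 9); 10 is bumped to row 4. 10 starts a new row 4. The new tableau is [[2, 3, 4, 8], [5, 6], [7, 9], [10]].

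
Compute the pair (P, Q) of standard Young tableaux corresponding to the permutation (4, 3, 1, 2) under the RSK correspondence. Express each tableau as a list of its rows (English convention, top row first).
P = [[1, 2], [3], [4]], Q = [[1, 4], [2], [3]]

Insert each entry of the permutation into P by Schensted row insertion, recording in Q the position of each new cell.

Insert 4: appended to row 1. P = [[4]].
Insert 3: 3 bumps 4 from row 1; 4 starts row 2. P = [[3], [4]].
Insert 1: 1 bumps 3 from row 1; 3 bumps 4 from row 2; 4 starts row 3. P = [[1], [3], [4]].
Insert 2: appended to row 1. P = [[1, 2], [3], [4]].

So P = [[1, 2], [3], [4]], Q = [[1, 4], [2], [3]].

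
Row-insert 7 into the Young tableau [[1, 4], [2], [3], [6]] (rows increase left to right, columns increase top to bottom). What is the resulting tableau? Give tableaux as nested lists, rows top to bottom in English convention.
[[1, 4, 7], [2], [3], [6]]

7 is larger than every entry of row 1, so it is appended to row 1. The new tableau is [[1, 4, 7], [2], [3], [6]].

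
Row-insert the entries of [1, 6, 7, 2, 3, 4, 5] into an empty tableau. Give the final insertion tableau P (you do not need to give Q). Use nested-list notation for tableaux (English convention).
After inserting 1: P = [[1]].
After inserting 6: P = [[1, 6]].
After inserting 7: P = [[1, 6, 7]].
After inserting 2: P = [[1, 2, 7], [6]].
After inserting 3: P = [[1, 2, 3], [6, 7]].
After inserting 4: P = [[1, 2, 3, 4], [6, 7]].
After inserting 5: P = [[1, 2, 3, 4, 5], [6, 7]].

So P = [[1, 2, 3, 4, 5], [6, 7]].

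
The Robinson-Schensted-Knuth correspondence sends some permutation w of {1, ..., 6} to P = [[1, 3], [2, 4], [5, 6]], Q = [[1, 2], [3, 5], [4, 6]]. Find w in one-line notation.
5 6 2 1 4 3

Reverse the RSK construction: for i from n down to 1, find the cell of Q containing i, remove the entry at that cell from P, and reverse-bump it up through P; the value ejected from row 1 is w(i).

Step i=6: Q has 6 at row 3, column 2; remove 6 from row 3 of P and reverse-bump: 6 enters row 2 and ejects 4; 4 enters row 1 and ejects 3. So w(6) = 3. P is now [[1, 4], [2, 6], [5]].
Step i=5: Q has 5 at row 2, column 2; remove 6 from row 2 of P and reverse-bump: 6 enters row 1 and ejects 4. So w(5) = 4. P is now [[1, 6], [2], [5]].
Step i=4: Q has 4 at row 3, column 1; remove 5 from row 3 of P and reverse-bump: 5 enters row 2 and ejects 2; 2 enters row 1 and ejects 1. So w(4) = 1. P is now [[2, 6], [5]].
Step i=3: Q has 3 at row 2, column 1; remove 5 from row 2 of P and reverse-bump: 5 enters row 1 and ejects 2. So w(3) = 2. P is now [[5, 6]].
Step i=2: Q has 2 at row 1, column 2; remove that cell from P, ejecting 6. So w(2) = 6. P is now [[5]].
Step i=1: Q has 1 at row 1, column 1; remove that cell from P, ejecting 5. So w(1) = 5. P is now [].

So w = 5 6 2 1 4 3.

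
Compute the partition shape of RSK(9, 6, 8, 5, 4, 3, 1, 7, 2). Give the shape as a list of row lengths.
Row-insert each entry into an empty tableau.

After inserting 9: P = [[9]].
After inserting 6: P = [[6], [9]].
After inserting 8: P = [[6, 8], [9]].
After inserting 5: P = [[5, 8], [6], [9]].
After inserting 4: P = [[4, 8], [5], [6], [9]].
After inserting 3: P = [[3, 8], [4], [5], [6], [9]].
After inserting 1: P = [[1, 8], [3], [4], [5], [6], [9]].
After inserting 7: P = [[1, 7], [3, 8], [4], [5], [6], [9]].
After inserting 2: P = [[1, 2], [3, 7], [4, 8], [5], [6], [9]].

The final insertion tableau P = [[1, 2], [3, 7], [4, 8], [5], [6], [9]] has shape [2, 2, 2, 1, 1, 1].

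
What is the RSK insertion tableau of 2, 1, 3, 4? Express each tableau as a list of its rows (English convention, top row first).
After inserting 2: P = [[2]].
After inserting 1: P = [[1], [2]].
After inserting 3: P = [[1, 3], [2]].
After inserting 4: P = [[1, 3, 4], [2]].

So P = [[1, 3, 4], [2]].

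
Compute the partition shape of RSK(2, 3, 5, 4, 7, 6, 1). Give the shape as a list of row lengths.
Row-insert each entry into an empty tableau.

After inserting 2: P = [[2]].
After inserting 3: P = [[2, 3]].
After inserting 5: P = [[2, 3, 5]].
After inserting 4: P = [[2, 3, 4], [5]].
After inserting 7: P = [[2, 3, 4, 7], [5]].
After inserting 6: P = [[2, 3, 4, 6], [5, 7]].
After inserting 1: P = [[1, 3, 4, 6], [2, 7], [5]].

The final insertion tableau P = [[1, 3, 4, 6], [2, 7], [5]] has shape [4, 2, 1].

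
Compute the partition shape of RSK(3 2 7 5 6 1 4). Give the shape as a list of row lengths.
Row-insert each entry into an empty tableau.

After inserting 3: P = [[3]].
After inserting 2: P = [[2], [3]].
After inserting 7: P = [[2, 7], [3]].
After inserting 5: P = [[2, 5], [3, 7]].
After inserting 6: P = [[2, 5, 6], [3, 7]].
After inserting 1: P = [[1, 5, 6], [2, 7], [3]].
After inserting 4: P = [[1, 4, 6], [2, 5], [3, 7]].

The final insertion tableau P = [[1, 4, 6], [2, 5], [3, 7]] has shape [3, 2, 2].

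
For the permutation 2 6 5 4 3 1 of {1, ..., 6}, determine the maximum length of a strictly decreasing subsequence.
5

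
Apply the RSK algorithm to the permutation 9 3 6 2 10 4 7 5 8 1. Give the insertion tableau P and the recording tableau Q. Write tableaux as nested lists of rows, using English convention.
Insert each entry of the permutation into P by Schensted row insertion, recording in Q the position of each new cell.

Insert 9: appended to row 1. P = [[9]].
Insert 3: 3 bumps 9 from row 1; 9 starts row 2. P = [[3], [9]].
Insert 6: appended to row 1. P = [[3, 6], [9]].
Insert 2: 2 bumps 3 from row 1; 3 bumps 9 from row 2; 9 starts row 3. P = [[2, 6], [3], [9]].
Insert 10: appended to row 1. P = [[2, 6, 10], [3], [9]].
Insert 4: 4 bumps 6 from row 1; 6 appends to row 2. P = [[2, 4, 10], [3, 6], [9]].
Insert 7: 7 bumps 10 from row 1; 10 appends to row 2. P = [[2, 4, 7], [3, 6, 10], [9]].
Insert 5: 5 bumps 7 from row 1; 7 bumps 10 from row 2; 10 appends to row 3. P = [[2, 4, 5], [3, 6, 7], [9, 10]].
Insert 8: appended to row 1. P = [[2, 4, 5, 8], [3, 6, 7], [9, 10]].
Insert 1: 1 bumps 2 from row 1; 2 bumps 3 from row 2; 3 bumps 9 from row 3; 9 starts row 4. P = [[1, 4, 5, 8], [2, 6, 7], [3, 10], [9]].

So P = [[1, 4, 5, 8], [2, 6, 7], [3, 10], [9]], Q = [[1, 3, 5, 9], [2, 6, 7], [4, 8], [10]].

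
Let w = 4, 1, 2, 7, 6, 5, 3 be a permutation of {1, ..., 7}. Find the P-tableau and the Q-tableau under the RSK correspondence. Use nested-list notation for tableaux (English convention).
Insert each entry of the permutation into P by Schensted row insertion, recording in Q the position of each new cell.

Insert 4: appended to row 1. P = [[4]].
Insert 1: 1 bumps 4 from row 1; 4 starts row 2. P = [[1], [4]].
Insert 2: appended to row 1. P = [[1, 2], [4]].
Insert 7: appended to row 1. P = [[1, 2, 7], [4]].
Insert 6: 6 bumps 7 from row 1; 7 appends to row 2. P = [[1, 2, 6], [4, 7]].
Insert 5: 5 bumps 6 from row 1; 6 bumps 7 from row 2; 7 starts row 3. P = [[1, 2, 5], [4, 6], [7]].
Insert 3: 3 bumps 5 from row 1; 5 bumps 6 from row 2; 6 bumps 7 from row 3; 7 starts row 4. P = [[1, 2, 3], [4, 5], [6], [7]].

So P = [[1, 2, 3], [4, 5], [6], [7]], Q = [[1, 3, 4], [2, 5], [6], [7]].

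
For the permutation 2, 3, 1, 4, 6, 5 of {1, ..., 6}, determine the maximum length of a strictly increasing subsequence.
4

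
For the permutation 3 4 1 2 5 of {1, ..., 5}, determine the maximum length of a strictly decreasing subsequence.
2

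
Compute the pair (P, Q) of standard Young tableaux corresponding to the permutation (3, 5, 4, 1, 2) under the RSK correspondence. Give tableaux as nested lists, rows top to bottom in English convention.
Insert each entry of the permutation into P by Schensted row insertion, recording in Q the position of each new cell.

Insert 3: appended to row 1. P = [[3]].
Insert 5: appended to row 1. P = [[3, 5]].
Insert 4: 4 bumps 5 from row 1; 5 starts row 2. P = [[3, 4], [5]].
Insert 1: 1 bumps 3 from row 1; 3 bumps 5 from row 2; 5 starts row 3. P = [[1, 4], [3], [5]].
Insert 2: 2 bumps 4 from row 1; 4 appends to row 2. P = [[1, 2], [3, 4], [5]].

So P = [[1, 2], [3, 4], [5]], Q = [[1, 2], [3, 5], [4]].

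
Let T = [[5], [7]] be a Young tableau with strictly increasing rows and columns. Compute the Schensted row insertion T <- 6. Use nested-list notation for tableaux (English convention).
6 is larger than every entry of row 1, so it is appended to row 1. The new tableau is [[5, 6], [7]].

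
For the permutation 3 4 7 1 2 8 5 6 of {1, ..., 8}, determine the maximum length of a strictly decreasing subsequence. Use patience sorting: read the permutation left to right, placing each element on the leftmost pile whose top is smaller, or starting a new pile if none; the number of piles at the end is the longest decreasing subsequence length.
3: new pile. tops = [3]
4: onto pile 1 (replacing 3). tops = [4]
7: onto pile 1 (replacing 4). tops = [7]
1: new pile. tops = [7, 1]
2: onto pile 2 (replacing 1). tops = [7, 2]
8: onto pile 1 (replacing 7). tops = [8, 2]
5: onto pile 2 (replacing 2). tops = [8, 5]
6: onto pile 2 (replacing 5). tops = [8, 6]

2 piles, so the longest decreasing subsequence has length 2.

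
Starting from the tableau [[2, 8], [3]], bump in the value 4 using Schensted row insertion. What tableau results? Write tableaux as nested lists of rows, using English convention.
In row 1, 4 replaces 8 (the leftmost entry greater than 4); 8 is bumped to row 2. 8 is appended to row 2. The new tableau is [[2, 4], [3, 8]].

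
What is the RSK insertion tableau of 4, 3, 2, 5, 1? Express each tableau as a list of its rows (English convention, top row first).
P = [[1, 5], [2], [3], [4]]

Insert 4: appended to row 1. P = [[4]].
Insert 3: 3 bumps 4 from row 1; 4 starts row 2. P = [[3], [4]].
Insert 2: 2 bumps 3 from row 1; 3 bumps 4 from row 2; 4 starts row 3. P = [[2], [3], [4]].
Insert 5: appended to row 1. P = [[2, 5], [3], [4]].
Insert 1: 1 bumps 2 from row 1; 2 bumps 3 from row 2; 3 bumps 4 from row 3; 4 starts row 4. P = [[1, 5], [2], [3], [4]].

So P = [[1, 5], [2], [3], [4]].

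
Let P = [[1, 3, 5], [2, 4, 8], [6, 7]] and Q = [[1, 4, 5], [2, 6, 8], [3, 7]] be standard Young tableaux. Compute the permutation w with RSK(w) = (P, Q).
Reverse the RSK construction: for i from n down to 1, find the cell of Q containing i, remove the entry at that cell from P, and reverse-bump it up through P; the value ejected from row 1 is w(i).

Step i=8: Q has 8 at row 2, column 3; remove 8 from row 2 of P and reverse-bump: 8 enters row 1 and ejects 5. So w(8) = 5. P is now [[1, 3, 8], [2, 4], [6, 7]].
Step i=7: Q has 7 at row 3, column 2; remove 7 from row 3 of P and reverse-bump: 7 enters row 2 and ejects 4; 4 enters row 1 and ejects 3. So w(7) = 3. P is now [[1, 4, 8], [2, 7], [6]].
Step i=6: Q has 6 at row 2, column 2; remove 7 from row 2 of P and reverse-bump: 7 enters row 1 and ejects 4. So w(6) = 4. P is now [[1, 7, 8], [2], [6]].
Step i=5: Q has 5 at row 1, column 3; remove that cell from P, ejecting 8. So w(5) = 8. P is now [[1, 7], [2], [6]].
Step i=4: Q has 4 at row 1, column 2; remove that cell from P, ejecting 7. So w(4) = 7. P is now [[1], [2], [6]].
Step i=3: Q has 3 at row 3, column 1; remove 6 from row 3 of P and reverse-bump: 6 enters row 2 and ejects 2; 2 enters row 1 and ejects 1. So w(3) = 1. P is now [[2], [6]].
Step i=2: Q has 2 at row 2, column 1; remove 6 from row 2 of P and reverse-bump: 6 enters row 1 and ejects 2. So w(2) = 2. P is now [[6]].
Step i=1: Q has 1 at row 1, column 1; remove that cell from P, ejecting 6. So w(1) = 6. P is now [].

So w = 6 2 1 7 8 4 3 5.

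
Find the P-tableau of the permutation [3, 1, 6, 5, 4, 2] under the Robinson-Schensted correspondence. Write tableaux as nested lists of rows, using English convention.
Insert 3: appended to row 1. P = [[3]].
Insert 1: 1 bumps 3 from row 1; 3 starts row 2. P = [[1], [3]].
Insert 6: appended to row 1. P = [[1, 6], [3]].
Insert 5: 5 bumps 6 from row 1; 6 appends to row 2. P = [[1, 5], [3, 6]].
Insert 4: 4 bumps 5 from row 1; 5 bumps 6 from row 2; 6 starts row 3. P = [[1, 4], [3, 5], [6]].
Insert 2: 2 bumps 4 from row 1; 4 bumps 5 from row 2; 5 bumps 6 from row 3; 6 starts row 4. P = [[1, 2], [3, 4], [5], [6]].

So P = [[1, 2], [3, 4], [5], [6]].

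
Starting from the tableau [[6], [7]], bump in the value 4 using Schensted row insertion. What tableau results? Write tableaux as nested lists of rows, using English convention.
[[4], [6], [7]]

In row 1, 4 replaces 6 (the leftmost entry greater than 4); 6 is bumped to row 2. In row 2, 6 replaces 7 (the leftmost entry greater than 6); 7 is bumped to row 3. 7 starts a new row 3. The new tableau is [[4], [6], [7]].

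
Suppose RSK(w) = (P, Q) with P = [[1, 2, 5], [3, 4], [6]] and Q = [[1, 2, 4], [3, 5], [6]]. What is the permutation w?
3 4 1 6 5 2

Reverse the RSK construction: for i from n down to 1, find the cell of Q containing i, remove the entry at that cell from P, and reverse-bump it up through P; the value ejected from row 1 is w(i).

Step i=6: Q has 6 at row 3, column 1; remove 6 from row 3 of P and reverse-bump: 6 enters row 2 and ejects 4; 4 enters row 1 and ejects 2. So w(6) = 2. P is now [[1, 4, 5], [3, 6]].
Step i=5: Q has 5 at row 2, column 2; remove 6 from row 2 of P and reverse-bump: 6 enters row 1 and ejects 5. So w(5) = 5. P is now [[1, 4, 6], [3]].
Step i=4: Q has 4 at row 1, column 3; remove that cell from P, ejecting 6. So w(4) = 6. P is now [[1, 4], [3]].
Step i=3: Q has 3 at row 2, column 1; remove 3 from row 2 of P and reverse-bump: 3 enters row 1 and ejects 1. So w(3) = 1. P is now [[3, 4]].
Step i=2: Q has 2 at row 1, column 2; remove that cell from P, ejecting 4. So w(2) = 4. P is now [[3]].
Step i=1: Q has 1 at row 1, column 1; remove that cell from P, ejecting 3. So w(1) = 3. P is now [].

So w = 3 4 1 6 5 2.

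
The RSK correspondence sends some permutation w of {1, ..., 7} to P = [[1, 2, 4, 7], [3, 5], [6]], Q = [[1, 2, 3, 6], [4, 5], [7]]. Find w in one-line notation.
1 3 6 2 5 7 4

Reverse RSK: for i = n, n-1, ..., 1, locate i in Q, remove the corresponding corner cell from P, and reverse-bump its entry up through P; the value ejected from row 1 is w(i).

So w = 1 3 6 2 5 7 4.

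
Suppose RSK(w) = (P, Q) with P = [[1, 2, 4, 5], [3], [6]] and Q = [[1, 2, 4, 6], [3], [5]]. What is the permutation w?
Reverse the RSK construction: for i from n down to 1, find the cell of Q containing i, remove the entry at that cell from P, and reverse-bump it up through P; the value ejected from row 1 is w(i).

Step i=6: Q has 6 at row 1, column 4; remove that cell from P, ejecting 5. So w(6) = 5. P is now [[1, 2, 4], [3], [6]].
Step i=5: Q has 5 at row 3, column 1; remove 6 from row 3 of P and reverse-bump: 6 enters row 2 and ejects 3; 3 enters row 1 and ejects 2. So w(5) = 2. P is now [[1, 3, 4], [6]].
Step i=4: Q has 4 at row 1, column 3; remove that cell from P, ejecting 4. So w(4) = 4. P is now [[1, 3], [6]].
Step i=3: Q has 3 at row 2, column 1; remove 6 from row 2 of P and reverse-bump: 6 enters row 1 and ejects 3. So w(3) = 3. P is now [[1, 6]].
Step i=2: Q has 2 at row 1, column 2; remove that cell from P, ejecting 6. So w(2) = 6. P is now [[1]].
Step i=1: Q has 1 at row 1, column 1; remove that cell from P, ejecting 1. So w(1) = 1. P is now [].

So w = 1 6 3 4 2 5.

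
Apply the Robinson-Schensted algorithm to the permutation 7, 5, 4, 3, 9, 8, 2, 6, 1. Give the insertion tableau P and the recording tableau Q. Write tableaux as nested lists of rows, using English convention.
Insert each entry of the permutation into P by Schensted row insertion, recording in Q the position of each new cell.

After inserting 7: P = [[7]].
After inserting 5: P = [[5], [7]].
After inserting 4: P = [[4], [5], [7]].
After inserting 3: P = [[3], [4], [5], [7]].
After inserting 9: P = [[3, 9], [4], [5], [7]].
After inserting 8: P = [[3, 8], [4, 9], [5], [7]].
After inserting 2: P = [[2, 8], [3, 9], [4], [5], [7]].
After inserting 6: P = [[2, 6], [3, 8], [4, 9], [5], [7]].
After inserting 1: P = [[1, 6], [2, 8], [3, 9], [4], [5], [7]].

So P = [[1, 6], [2, 8], [3, 9], [4], [5], [7]], Q = [[1, 5], [2, 6], [3, 8], [4], [7], [9]].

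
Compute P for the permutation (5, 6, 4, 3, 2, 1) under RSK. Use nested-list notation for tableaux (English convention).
P = [[1, 6], [2], [3], [4], [5]]

After inserting 5: P = [[5]].
After inserting 6: P = [[5, 6]].
After inserting 4: P = [[4, 6], [5]].
After inserting 3: P = [[3, 6], [4], [5]].
After inserting 2: P = [[2, 6], [3], [4], [5]].
After inserting 1: P = [[1, 6], [2], [3], [4], [5]].

So P = [[1, 6], [2], [3], [4], [5]].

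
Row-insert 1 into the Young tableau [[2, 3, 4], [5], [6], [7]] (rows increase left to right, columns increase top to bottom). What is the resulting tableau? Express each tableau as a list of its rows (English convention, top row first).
In row 1, 1 replaces 2 (the leftmost entry greater than 1); 2 is bumped to row 2. In row 2, 2 replaces 5 (the leftmost entry greater than 2); 5 is bumped to row 3. In row 3, 5 replaces 6 (the leftmost entry greater than 5); 6 is bumped to row 4. In row 4, 6 replaces 7 (the leftmost entry greater than 6); 7 is bumped to row 5. 7 starts a new row 5. The new tableau is [[1, 3, 4], [2], [5], [6], [7]].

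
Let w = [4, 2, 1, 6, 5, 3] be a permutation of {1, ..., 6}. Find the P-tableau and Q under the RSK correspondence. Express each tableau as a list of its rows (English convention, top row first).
P = [[1, 3], [2, 5], [4, 6]], Q = [[1, 4], [2, 5], [3, 6]]

Insert each entry of the permutation into P by Schensted row insertion, recording in Q the position of each new cell.

After inserting 4: P = [[4]].
After inserting 2: P = [[2], [4]].
After inserting 1: P = [[1], [2], [4]].
After inserting 6: P = [[1, 6], [2], [4]].
After inserting 5: P = [[1, 5], [2, 6], [4]].
After inserting 3: P = [[1, 3], [2, 5], [4, 6]].

So P = [[1, 3], [2, 5], [4, 6]], Q = [[1, 4], [2, 5], [3, 6]].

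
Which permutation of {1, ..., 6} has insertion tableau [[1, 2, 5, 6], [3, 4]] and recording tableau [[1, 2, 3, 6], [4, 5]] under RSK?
3 4 5 1 2 6

Reverse RSK: for i = n, n-1, ..., 1, locate i in Q, remove the corresponding corner cell from P, and reverse-bump its entry up through P; the value ejected from row 1 is w(i).

So w = 3 4 5 1 2 6.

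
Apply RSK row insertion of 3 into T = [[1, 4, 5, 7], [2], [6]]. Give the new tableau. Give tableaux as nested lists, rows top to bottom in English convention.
[[1, 3, 5, 7], [2, 4], [6]]

In row 1, 3 replaces 4 (the leftmost entry greater than 3); 4 is bumped to row 2. 4 is appended to row 2. The new tableau is [[1, 3, 5, 7], [2, 4], [6]].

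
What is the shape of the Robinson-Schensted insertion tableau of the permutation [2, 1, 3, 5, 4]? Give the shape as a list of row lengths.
Row-insert each entry into an empty tableau.

After inserting 2: P = [[2]].
After inserting 1: P = [[1], [2]].
After inserting 3: P = [[1, 3], [2]].
After inserting 5: P = [[1, 3, 5], [2]].
After inserting 4: P = [[1, 3, 4], [2, 5]].

The final insertion tableau P = [[1, 3, 4], [2, 5]] has shape [3, 2].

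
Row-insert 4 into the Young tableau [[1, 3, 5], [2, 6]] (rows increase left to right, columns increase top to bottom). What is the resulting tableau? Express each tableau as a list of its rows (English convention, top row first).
[[1, 3, 4], [2, 5], [6]]

In row 1, 4 replaces 5 (the leftmost entry greater than 4); 5 is bumped to row 2. In row 2, 5 replaces 6 (the leftmost entry greater than 5); 6 is bumped to row 3. 6 starts a new row 3. The new tableau is [[1, 3, 4], [2, 5], [6]].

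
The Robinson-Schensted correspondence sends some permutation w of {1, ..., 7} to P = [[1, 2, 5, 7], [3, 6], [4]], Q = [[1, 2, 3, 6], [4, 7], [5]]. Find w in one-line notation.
Reverse RSK: for i = n, n-1, ..., 1, locate i in Q, remove the corresponding corner cell from P, and reverse-bump its entry up through P; the value ejected from row 1 is w(i).

So w = 1 4 6 3 2 7 5.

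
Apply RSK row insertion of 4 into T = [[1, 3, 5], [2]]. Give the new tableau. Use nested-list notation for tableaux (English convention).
In row 1, 4 replaces 5 (the leftmost entry greater than 4); 5 is bumped to row 2. 5 is appended to row 2. The new tableau is [[1, 3, 4], [2, 5]].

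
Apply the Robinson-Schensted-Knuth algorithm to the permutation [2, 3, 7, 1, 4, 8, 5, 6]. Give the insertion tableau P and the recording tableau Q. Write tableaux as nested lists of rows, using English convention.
P = [[1, 3, 4, 5, 6], [2, 7, 8]], Q = [[1, 2, 3, 6, 8], [4, 5, 7]]

Insert each entry of the permutation into P by Schensted row insertion, recording in Q the position of each new cell.

Insert 2: appended to row 1. P = [[2]].
Insert 3: appended to row 1. P = [[2, 3]].
Insert 7: appended to row 1. P = [[2, 3, 7]].
Insert 1: 1 bumps 2 from row 1; 2 starts row 2. P = [[1, 3, 7], [2]].
Insert 4: 4 bumps 7 from row 1; 7 appends to row 2. P = [[1, 3, 4], [2, 7]].
Insert 8: appended to row 1. P = [[1, 3, 4, 8], [2, 7]].
Insert 5: 5 bumps 8 from row 1; 8 appends to row 2. P = [[1, 3, 4, 5], [2, 7, 8]].
Insert 6: appended to row 1. P = [[1, 3, 4, 5, 6], [2, 7, 8]].

So P = [[1, 3, 4, 5, 6], [2, 7, 8]], Q = [[1, 2, 3, 6, 8], [4, 5, 7]].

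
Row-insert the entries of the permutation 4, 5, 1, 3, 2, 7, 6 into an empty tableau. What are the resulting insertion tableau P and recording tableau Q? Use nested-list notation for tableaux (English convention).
P = [[1, 2, 6], [3, 5, 7], [4]], Q = [[1, 2, 6], [3, 4, 7], [5]]

Insert each entry of the permutation into P by Schensted row insertion, recording in Q the position of each new cell.

Insert 4: appended to row 1. P = [[4]].
Insert 5: appended to row 1. P = [[4, 5]].
Insert 1: 1 bumps 4 from row 1; 4 starts row 2. P = [[1, 5], [4]].
Insert 3: 3 bumps 5 from row 1; 5 appends to row 2. P = [[1, 3], [4, 5]].
Insert 2: 2 bumps 3 from row 1; 3 bumps 4 from row 2; 4 starts row 3. P = [[1, 2], [3, 5], [4]].
Insert 7: appended to row 1. P = [[1, 2, 7], [3, 5], [4]].
Insert 6: 6 bumps 7 from row 1; 7 appends to row 2. P = [[1, 2, 6], [3, 5, 7], [4]].

So P = [[1, 2, 6], [3, 5, 7], [4]], Q = [[1, 2, 6], [3, 4, 7], [5]].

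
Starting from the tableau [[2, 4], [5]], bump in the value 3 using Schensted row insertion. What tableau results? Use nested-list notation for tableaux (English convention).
[[2, 3], [4], [5]]

In row 1, 3 replaces 4 (the leftmost entry greater than 3); 4 is bumped to row 2. In row 2, 4 replaces 5 (the leftmost entry greater than 4); 5 is bumped to row 3. 5 starts a new row 3. The new tableau is [[2, 3], [4], [5]].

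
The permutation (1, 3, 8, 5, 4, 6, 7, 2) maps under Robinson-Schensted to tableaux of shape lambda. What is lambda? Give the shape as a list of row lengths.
[5, 1, 1, 1]

Row-insert each entry into an empty tableau.

After inserting 1: P = [[1]].
After inserting 3: P = [[1, 3]].
After inserting 8: P = [[1, 3, 8]].
After inserting 5: P = [[1, 3, 5], [8]].
After inserting 4: P = [[1, 3, 4], [5], [8]].
After inserting 6: P = [[1, 3, 4, 6], [5], [8]].
After inserting 7: P = [[1, 3, 4, 6, 7], [5], [8]].
After inserting 2: P = [[1, 2, 4, 6, 7], [3], [5], [8]].

The final insertion tableau P = [[1, 2, 4, 6, 7], [3], [5], [8]] has shape [5, 1, 1, 1].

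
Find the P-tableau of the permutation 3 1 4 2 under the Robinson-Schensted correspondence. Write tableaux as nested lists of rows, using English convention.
P = [[1, 2], [3, 4]]

Insert 3: appended to row 1. P = [[3]].
Insert 1: 1 bumps 3 from row 1; 3 starts row 2. P = [[1], [3]].
Insert 4: appended to row 1. P = [[1, 4], [3]].
Insert 2: 2 bumps 4 from row 1; 4 appends to row 2. P = [[1, 2], [3, 4]].

So P = [[1, 2], [3, 4]].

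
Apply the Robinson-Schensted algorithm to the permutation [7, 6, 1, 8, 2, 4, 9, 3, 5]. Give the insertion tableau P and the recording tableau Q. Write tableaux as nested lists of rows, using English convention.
P = [[1, 2, 3, 5], [4, 8, 9], [6], [7]], Q = [[1, 4, 6, 7], [2, 5, 9], [3], [8]]

Insert each entry of the permutation into P by Schensted row insertion, recording in Q the position of each new cell.

Insert 7: appended to row 1. P = [[7]], Q = [[1]].
Insert 6: 6 bumps 7 from row 1; 7 starts row 2. P = [[6], [7]], Q = [[1], [2]].
Insert 1: 1 bumps 6 from row 1; 6 bumps 7 from row 2; 7 starts row 3. P = [[1], [6], [7]], Q = [[1], [2], [3]].
Insert 8: appended to row 1. P = [[1, 8], [6], [7]], Q = [[1, 4], [2], [3]].
Insert 2: 2 bumps 8 from row 1; 8 appends to row 2. P = [[1, 2], [6, 8], [7]], Q = [[1, 4], [2, 5], [3]].
Insert 4: appended to row 1. P = [[1, 2, 4], [6, 8], [7]], Q = [[1, 4, 6], [2, 5], [3]].
Insert 9: appended to row 1. P = [[1, 2, 4, 9], [6, 8], [7]], Q = [[1, 4, 6, 7], [2, 5], [3]].
Insert 3: 3 bumps 4 from row 1; 4 bumps 6 from row 2; 6 bumps 7 from row 3; 7 starts row 4. P = [[1, 2, 3, 9], [4, 8], [6], [7]], Q = [[1, 4, 6, 7], [2, 5], [3], [8]].
Insert 5: 5 bumps 9 from row 1; 9 appends to row 2. P = [[1, 2, 3, 5], [4, 8, 9], [6], [7]], Q = [[1, 4, 6, 7], [2, 5, 9], [3], [8]].

So P = [[1, 2, 3, 5], [4, 8, 9], [6], [7]], Q = [[1, 4, 6, 7], [2, 5, 9], [3], [8]].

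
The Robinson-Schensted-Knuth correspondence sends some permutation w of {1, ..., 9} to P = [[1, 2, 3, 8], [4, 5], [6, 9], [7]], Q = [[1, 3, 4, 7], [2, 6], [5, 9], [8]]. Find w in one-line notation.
Reverse the RSK construction: for i from n down to 1, find the cell of Q containing i, remove the entry at that cell from P, and reverse-bump it up through P; the value ejected from row 1 is w(i).

Step i=9: Q has 9 at row 3, column 2; remove 9 from row 3 of P and reverse-bump: 9 enters row 2 and ejects 5; 5 enters row 1 and ejects 3. So w(9) = 3. P is now [[1, 2, 5, 8], [4, 9], [6], [7]].
Step i=8: Q has 8 at row 4, column 1; remove 7 from row 4 of P and reverse-bump: 7 enters row 3 and ejects 6; 6 enters row 2 and ejects 4; 4 enters row 1 and ejects 2. So w(8) = 2. P is now [[1, 4, 5, 8], [6, 9], [7]].
Step i=7: Q has 7 at row 1, column 4; remove that cell from P, ejecting 8. So w(7) = 8. P is now [[1, 4, 5], [6, 9], [7]].
Step i=6: Q has 6 at row 2, column 2; remove 9 from row 2 of P and reverse-bump: 9 enters row 1 and ejects 5. So w(6) = 5. P is now [[1, 4, 9], [6], [7]].
Step i=5: Q has 5 at row 3, column 1; remove 7 from row 3 of P and reverse-bump: 7 enters row 2 and ejects 6; 6 enters row 1 and ejects 4. So w(5) = 4. P is now [[1, 6, 9], [7]].
Step i=4: Q has 4 at row 1, column 3; remove that cell from P, ejecting 9. So w(4) = 9. P is now [[1, 6], [7]].
Step i=3: Q has 3 at row 1, column 2; remove that cell from P, ejecting 6. So w(3) = 6. P is now [[1], [7]].
Step i=2: Q has 2 at row 2, column 1; remove 7 from row 2 of P and reverse-bump: 7 enters row 1 and ejects 1. So w(2) = 1. P is now [[7]].
Step i=1: Q has 1 at row 1, column 1; remove that cell from P, ejecting 7. So w(1) = 7. P is now [].

So w = 7 1 6 9 4 5 8 2 3.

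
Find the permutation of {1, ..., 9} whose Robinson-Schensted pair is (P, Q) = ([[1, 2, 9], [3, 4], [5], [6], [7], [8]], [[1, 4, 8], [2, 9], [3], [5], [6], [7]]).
8 7 3 6 5 4 1 9 2

Reverse the RSK construction: for i from n down to 1, find the cell of Q containing i, remove the entry at that cell from P, and reverse-bump it up through P; the value ejected from row 1 is w(i).

Step i=9: Q has 9 at row 2, column 2; remove 4 from row 2 of P and reverse-bump: 4 enters row 1 and ejects 2. So w(9) = 2. P is now [[1, 4, 9], [3], [5], [6], [7], [8]].
Step i=8: Q has 8 at row 1, column 3; remove that cell from P, ejecting 9. So w(8) = 9. P is now [[1, 4], [3], [5], [6], [7], [8]].
Step i=7: Q has 7 at row 6, column 1; remove 8 from row 6 of P and reverse-bump: 8 enters row 5 and ejects 7; 7 enters row 4 and ejects 6; 6 enters row 3 and ejects 5; 5 enters row 2 and ejects 3; 3 enters row 1 and ejects 1. So w(7) = 1. P is now [[3, 4], [5], [6], [7], [8]].
Step i=6: Q has 6 at row 5, column 1; remove 8 from row 5 of P and reverse-bump: 8 enters row 4 and ejects 7; 7 enters row 3 and ejects 6; 6 enters row 2 and ejects 5; 5 enters row 1 and ejects 4. So w(6) = 4. P is now [[3, 5], [6], [7], [8]].
Step i=5: Q has 5 at row 4, column 1; remove 8 from row 4 of P and reverse-bump: 8 enters row 3 and ejects 7; 7 enters row 2 and ejects 6; 6 enters row 1 and ejects 5. So w(5) = 5. P is now [[3, 6], [7], [8]].
Step i=4: Q has 4 at row 1, column 2; remove that cell from P, ejecting 6. So w(4) = 6. P is now [[3], [7], [8]].
Step i=3: Q has 3 at row 3, column 1; remove 8 from row 3 of P and reverse-bump: 8 enters row 2 and ejects 7; 7 enters row 1 and ejects 3. So w(3) = 3. P is now [[7], [8]].
Step i=2: Q has 2 at row 2, column 1; remove 8 from row 2 of P and reverse-bump: 8 enters row 1 and ejects 7. So w(2) = 7. P is now [[8]].
Step i=1: Q has 1 at row 1, column 1; remove that cell from P, ejecting 8. So w(1) = 8. P is now [].

So w = 8 7 3 6 5 4 1 9 2.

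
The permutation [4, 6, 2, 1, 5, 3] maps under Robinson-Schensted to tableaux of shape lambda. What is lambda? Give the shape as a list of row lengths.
Row-insert each entry into an empty tableau.

After inserting 4: P = [[4]].
After inserting 6: P = [[4, 6]].
After inserting 2: P = [[2, 6], [4]].
After inserting 1: P = [[1, 6], [2], [4]].
After inserting 5: P = [[1, 5], [2, 6], [4]].
After inserting 3: P = [[1, 3], [2, 5], [4, 6]].

The final insertion tableau P = [[1, 3], [2, 5], [4, 6]] has shape [2, 2, 2].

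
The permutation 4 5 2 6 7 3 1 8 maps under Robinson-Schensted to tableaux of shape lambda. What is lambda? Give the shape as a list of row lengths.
RSK row insertion gives P = [[1, 3, 6, 7, 8], [2, 5], [4]], which has shape [5, 2, 1].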